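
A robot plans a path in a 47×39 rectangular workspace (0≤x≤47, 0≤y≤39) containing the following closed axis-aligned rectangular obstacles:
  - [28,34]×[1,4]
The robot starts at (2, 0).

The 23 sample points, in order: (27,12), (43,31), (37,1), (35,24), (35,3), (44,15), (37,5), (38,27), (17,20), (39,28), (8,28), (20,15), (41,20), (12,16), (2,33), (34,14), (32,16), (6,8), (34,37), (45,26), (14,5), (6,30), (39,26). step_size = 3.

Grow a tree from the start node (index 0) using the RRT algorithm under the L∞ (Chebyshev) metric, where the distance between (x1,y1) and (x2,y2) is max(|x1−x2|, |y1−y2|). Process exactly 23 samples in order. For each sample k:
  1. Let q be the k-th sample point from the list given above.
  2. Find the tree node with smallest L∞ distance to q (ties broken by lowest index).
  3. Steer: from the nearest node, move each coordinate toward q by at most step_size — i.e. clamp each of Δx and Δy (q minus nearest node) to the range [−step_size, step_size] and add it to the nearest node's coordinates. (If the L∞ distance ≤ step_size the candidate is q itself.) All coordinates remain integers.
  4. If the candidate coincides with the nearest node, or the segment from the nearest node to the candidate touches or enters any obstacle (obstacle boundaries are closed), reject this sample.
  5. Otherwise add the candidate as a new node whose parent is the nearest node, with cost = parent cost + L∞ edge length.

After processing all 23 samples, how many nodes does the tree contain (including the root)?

1. q=(27,12) nearest=0 d=25 new=(5,3) → add node 1 parent=0 cost=3
2. q=(43,31) nearest=1 d=38 new=(8,6) → add node 2 parent=1 cost=6
3. q=(37,1) nearest=2 d=29 new=(11,3) → add node 3 parent=2 cost=9
4. q=(35,24) nearest=3 d=24 new=(14,6) → add node 4 parent=3 cost=12
5. q=(35,3) nearest=4 d=21 new=(17,3) → add node 5 parent=4 cost=15
6. q=(44,15) nearest=5 d=27 new=(20,6) → add node 6 parent=5 cost=18
7. q=(37,5) nearest=6 d=17 new=(23,5) → add node 7 parent=6 cost=21
8. q=(38,27) nearest=6 d=21 new=(23,9) → add node 8 parent=6 cost=21
9. q=(17,20) nearest=8 d=11 new=(20,12) → add node 9 parent=8 cost=24
10. q=(39,28) nearest=8 d=19 new=(26,12) → add node 10 parent=8 cost=24
11. q=(8,28) nearest=9 d=16 new=(17,15) → add node 11 parent=9 cost=27
12. q=(20,15) nearest=9 d=3 new=(20,15) → add node 12 parent=9 cost=27
13. q=(41,20) nearest=10 d=15 new=(29,15) → add node 13 parent=10 cost=27
14. q=(12,16) nearest=11 d=5 new=(14,16) → add node 14 parent=11 cost=30
15. q=(2,33) nearest=14 d=17 new=(11,19) → add node 15 parent=14 cost=33
16. q=(34,14) nearest=13 d=5 new=(32,14) → add node 16 parent=13 cost=30
17. q=(32,16) nearest=16 d=2 new=(32,16) → add node 17 parent=16 cost=32
18. q=(6,8) nearest=2 d=2 new=(6,8) → add node 18 parent=2 cost=8
19. q=(34,37) nearest=14 d=21 new=(17,19) → add node 19 parent=14 cost=33
20. q=(45,26) nearest=16 d=13 new=(35,17) → add node 20 parent=16 cost=33
21. q=(14,5) nearest=4 d=1 new=(14,5) → add node 21 parent=4 cost=13
22. q=(6,30) nearest=15 d=11 new=(8,22) → add node 22 parent=15 cost=36
23. q=(39,26) nearest=20 d=9 new=(38,20) → add node 23 parent=20 cost=36

Node count: 24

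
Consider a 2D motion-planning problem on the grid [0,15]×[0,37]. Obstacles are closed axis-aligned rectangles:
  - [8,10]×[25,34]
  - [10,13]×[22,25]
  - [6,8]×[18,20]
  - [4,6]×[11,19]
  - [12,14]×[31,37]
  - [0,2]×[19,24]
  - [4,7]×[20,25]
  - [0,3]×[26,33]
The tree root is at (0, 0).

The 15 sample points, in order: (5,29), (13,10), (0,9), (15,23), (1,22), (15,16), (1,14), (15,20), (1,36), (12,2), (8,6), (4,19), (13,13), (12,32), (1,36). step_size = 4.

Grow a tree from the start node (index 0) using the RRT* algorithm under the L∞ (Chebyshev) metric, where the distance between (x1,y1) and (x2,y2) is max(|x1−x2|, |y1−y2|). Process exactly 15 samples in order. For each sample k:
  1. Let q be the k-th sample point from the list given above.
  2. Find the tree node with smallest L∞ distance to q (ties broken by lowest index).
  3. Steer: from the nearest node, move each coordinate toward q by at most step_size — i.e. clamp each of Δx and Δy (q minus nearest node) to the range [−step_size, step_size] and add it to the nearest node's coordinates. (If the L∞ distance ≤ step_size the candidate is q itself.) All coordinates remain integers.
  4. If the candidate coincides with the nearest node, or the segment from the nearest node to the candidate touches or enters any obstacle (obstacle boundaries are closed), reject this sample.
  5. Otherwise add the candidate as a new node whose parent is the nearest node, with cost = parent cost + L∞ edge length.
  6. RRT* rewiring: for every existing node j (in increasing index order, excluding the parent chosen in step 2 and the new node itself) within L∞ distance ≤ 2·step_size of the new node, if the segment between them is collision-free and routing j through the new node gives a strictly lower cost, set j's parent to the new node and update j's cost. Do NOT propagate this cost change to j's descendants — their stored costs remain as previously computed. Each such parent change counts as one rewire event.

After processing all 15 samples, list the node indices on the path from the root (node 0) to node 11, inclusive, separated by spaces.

1. q=(5,29) nearest=0 d=29 new=(4,4) → add node 1 parent=0 cost=4
2. q=(13,10) nearest=1 d=9 new=(8,8) → add node 2 parent=1 cost=8
3. q=(0,9) nearest=1 d=5 new=(0,8) → add node 3 parent=1 cost=8
4. q=(15,23) nearest=2 d=15 new=(12,12) → add node 4 parent=2 cost=12
5. q=(1,22) nearest=4 d=11 new=(8,16) → add node 5 parent=4 cost=16
6. q=(15,16) nearest=4 d=4 new=(15,16) → add node 6 parent=4 cost=16
7. q=(1,14) nearest=3 d=6 new=(1,12) → add node 7 parent=3 cost=12
8. q=(15,20) nearest=6 d=4 new=(15,20) → add node 8 parent=6 cost=20
9. q=(1,36) nearest=8 d=16 new=(11,24) → blocked by [10,13]×[22,25], reject
10. q=(12,2) nearest=2 d=6 new=(12,4) → add node 9 parent=2 cost=12
11. q=(8,6) nearest=2 d=2 new=(8,6) → add node 10 parent=2 cost=10
12. q=(4,19) nearest=5 d=4 new=(4,19) → blocked by [4,6]×[11,19], reject
13. q=(13,13) nearest=4 d=1 new=(13,13) → add node 11 parent=4 cost=13
14. q=(12,32) nearest=8 d=12 new=(12,24) → blocked by [10,13]×[22,25], reject
15. q=(1,36) nearest=8 d=16 new=(11,24) → blocked by [10,13]×[22,25], reject

Path: 0 1 2 4 11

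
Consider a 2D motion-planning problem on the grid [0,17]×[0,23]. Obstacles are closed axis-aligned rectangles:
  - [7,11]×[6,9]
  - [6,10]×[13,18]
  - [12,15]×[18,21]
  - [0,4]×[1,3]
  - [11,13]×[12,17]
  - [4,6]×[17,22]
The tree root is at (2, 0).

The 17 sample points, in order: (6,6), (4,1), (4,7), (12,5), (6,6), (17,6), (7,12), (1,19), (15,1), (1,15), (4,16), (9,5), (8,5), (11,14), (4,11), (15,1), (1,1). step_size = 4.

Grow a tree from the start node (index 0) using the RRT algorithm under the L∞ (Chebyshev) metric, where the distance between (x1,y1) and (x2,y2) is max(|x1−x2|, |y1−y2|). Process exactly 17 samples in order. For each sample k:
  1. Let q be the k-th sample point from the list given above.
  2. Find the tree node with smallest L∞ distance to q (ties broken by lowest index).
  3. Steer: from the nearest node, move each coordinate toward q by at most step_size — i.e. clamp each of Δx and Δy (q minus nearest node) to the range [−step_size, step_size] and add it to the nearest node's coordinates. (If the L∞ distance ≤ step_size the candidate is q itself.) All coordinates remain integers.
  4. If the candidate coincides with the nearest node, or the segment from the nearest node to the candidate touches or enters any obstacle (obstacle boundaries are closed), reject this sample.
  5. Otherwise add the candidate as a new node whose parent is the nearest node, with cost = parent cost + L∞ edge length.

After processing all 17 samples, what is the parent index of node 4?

1. q=(6,6) nearest=0 d=6 new=(6,4) → blocked by [0,4]×[1,3], reject
2. q=(4,1) nearest=0 d=2 new=(4,1) → blocked by [0,4]×[1,3], reject
3. q=(4,7) nearest=0 d=7 new=(4,4) → blocked by [0,4]×[1,3], reject
4. q=(12,5) nearest=0 d=10 new=(6,4) → blocked by [0,4]×[1,3], reject
5. q=(6,6) nearest=0 d=6 new=(6,4) → blocked by [0,4]×[1,3], reject
6. q=(17,6) nearest=0 d=15 new=(6,4) → blocked by [0,4]×[1,3], reject
7. q=(7,12) nearest=0 d=12 new=(6,4) → blocked by [0,4]×[1,3], reject
8. q=(1,19) nearest=0 d=19 new=(1,4) → blocked by [0,4]×[1,3], reject
9. q=(15,1) nearest=0 d=13 new=(6,1) → add node 1 parent=0 cost=4
10. q=(1,15) nearest=1 d=14 new=(2,5) → blocked by [0,4]×[1,3], reject
11. q=(4,16) nearest=1 d=15 new=(4,5) → add node 2 parent=1 cost=8
12. q=(9,5) nearest=1 d=4 new=(9,5) → add node 3 parent=1 cost=8
13. q=(8,5) nearest=3 d=1 new=(8,5) → add node 4 parent=3 cost=9
14. q=(11,14) nearest=2 d=9 new=(8,9) → blocked by [7,11]×[6,9], reject
15. q=(4,11) nearest=2 d=6 new=(4,9) → add node 5 parent=2 cost=12
16. q=(15,1) nearest=3 d=6 new=(13,1) → add node 6 parent=3 cost=12
17. q=(1,1) nearest=0 d=1 new=(1,1) → blocked by [0,4]×[1,3], reject

Parent of node 4: 3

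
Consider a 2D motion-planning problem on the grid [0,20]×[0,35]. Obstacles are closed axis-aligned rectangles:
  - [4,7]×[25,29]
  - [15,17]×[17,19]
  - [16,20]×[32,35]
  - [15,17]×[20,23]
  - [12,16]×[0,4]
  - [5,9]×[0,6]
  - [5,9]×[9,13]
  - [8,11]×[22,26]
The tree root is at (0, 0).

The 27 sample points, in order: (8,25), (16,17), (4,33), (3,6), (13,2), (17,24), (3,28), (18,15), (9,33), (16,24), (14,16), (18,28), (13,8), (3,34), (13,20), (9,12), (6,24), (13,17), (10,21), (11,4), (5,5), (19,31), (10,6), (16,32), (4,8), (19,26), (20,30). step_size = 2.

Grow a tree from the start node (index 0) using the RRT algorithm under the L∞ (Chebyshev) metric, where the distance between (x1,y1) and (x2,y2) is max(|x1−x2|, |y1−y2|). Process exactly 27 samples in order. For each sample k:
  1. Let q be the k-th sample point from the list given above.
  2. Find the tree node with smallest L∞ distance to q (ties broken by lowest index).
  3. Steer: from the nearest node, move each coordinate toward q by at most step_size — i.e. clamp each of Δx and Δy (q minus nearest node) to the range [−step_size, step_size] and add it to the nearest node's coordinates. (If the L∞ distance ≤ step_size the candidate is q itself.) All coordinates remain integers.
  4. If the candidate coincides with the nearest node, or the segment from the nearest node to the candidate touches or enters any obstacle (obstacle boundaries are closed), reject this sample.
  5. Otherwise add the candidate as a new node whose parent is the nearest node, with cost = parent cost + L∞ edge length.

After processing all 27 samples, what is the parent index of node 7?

Parent of node 7: 6

1. q=(8,25) nearest=0 d=25 new=(2,2) → add node 1 parent=0 cost=2
2. q=(16,17) nearest=1 d=15 new=(4,4) → add node 2 parent=1 cost=4
3. q=(4,33) nearest=2 d=29 new=(4,6) → add node 3 parent=2 cost=6
4. q=(3,6) nearest=3 d=1 new=(3,6) → add node 4 parent=3 cost=7
5. q=(13,2) nearest=2 d=9 new=(6,2) → blocked by [5,9]×[0,6], reject
6. q=(17,24) nearest=3 d=18 new=(6,8) → add node 5 parent=3 cost=8
7. q=(3,28) nearest=5 d=20 new=(4,10) → blocked by [5,9]×[9,13], reject
8. q=(18,15) nearest=5 d=12 new=(8,10) → blocked by [5,9]×[9,13], reject
9. q=(9,33) nearest=5 d=25 new=(8,10) → blocked by [5,9]×[9,13], reject
10. q=(16,24) nearest=5 d=16 new=(8,10) → blocked by [5,9]×[9,13], reject
11. q=(14,16) nearest=5 d=8 new=(8,10) → blocked by [5,9]×[9,13], reject
12. q=(18,28) nearest=5 d=20 new=(8,10) → blocked by [5,9]×[9,13], reject
13. q=(13,8) nearest=5 d=7 new=(8,8) → add node 6 parent=5 cost=10
14. q=(3,34) nearest=5 d=26 new=(4,10) → blocked by [5,9]×[9,13], reject
15. q=(13,20) nearest=5 d=12 new=(8,10) → blocked by [5,9]×[9,13], reject
16. q=(9,12) nearest=5 d=4 new=(8,10) → blocked by [5,9]×[9,13], reject
17. q=(6,24) nearest=5 d=16 new=(6,10) → blocked by [5,9]×[9,13], reject
18. q=(13,17) nearest=5 d=9 new=(8,10) → blocked by [5,9]×[9,13], reject
19. q=(10,21) nearest=5 d=13 new=(8,10) → blocked by [5,9]×[9,13], reject
20. q=(11,4) nearest=6 d=4 new=(10,6) → add node 7 parent=6 cost=12
21. q=(5,5) nearest=2 d=1 new=(5,5) → blocked by [5,9]×[0,6], reject
22. q=(19,31) nearest=5 d=23 new=(8,10) → blocked by [5,9]×[9,13], reject
23. q=(10,6) nearest=7 d=0 → coincident, reject
24. q=(16,32) nearest=5 d=24 new=(8,10) → blocked by [5,9]×[9,13], reject
25. q=(4,8) nearest=3 d=2 new=(4,8) → add node 8 parent=3 cost=8
26. q=(19,26) nearest=5 d=18 new=(8,10) → blocked by [5,9]×[9,13], reject
27. q=(20,30) nearest=5 d=22 new=(8,10) → blocked by [5,9]×[9,13], reject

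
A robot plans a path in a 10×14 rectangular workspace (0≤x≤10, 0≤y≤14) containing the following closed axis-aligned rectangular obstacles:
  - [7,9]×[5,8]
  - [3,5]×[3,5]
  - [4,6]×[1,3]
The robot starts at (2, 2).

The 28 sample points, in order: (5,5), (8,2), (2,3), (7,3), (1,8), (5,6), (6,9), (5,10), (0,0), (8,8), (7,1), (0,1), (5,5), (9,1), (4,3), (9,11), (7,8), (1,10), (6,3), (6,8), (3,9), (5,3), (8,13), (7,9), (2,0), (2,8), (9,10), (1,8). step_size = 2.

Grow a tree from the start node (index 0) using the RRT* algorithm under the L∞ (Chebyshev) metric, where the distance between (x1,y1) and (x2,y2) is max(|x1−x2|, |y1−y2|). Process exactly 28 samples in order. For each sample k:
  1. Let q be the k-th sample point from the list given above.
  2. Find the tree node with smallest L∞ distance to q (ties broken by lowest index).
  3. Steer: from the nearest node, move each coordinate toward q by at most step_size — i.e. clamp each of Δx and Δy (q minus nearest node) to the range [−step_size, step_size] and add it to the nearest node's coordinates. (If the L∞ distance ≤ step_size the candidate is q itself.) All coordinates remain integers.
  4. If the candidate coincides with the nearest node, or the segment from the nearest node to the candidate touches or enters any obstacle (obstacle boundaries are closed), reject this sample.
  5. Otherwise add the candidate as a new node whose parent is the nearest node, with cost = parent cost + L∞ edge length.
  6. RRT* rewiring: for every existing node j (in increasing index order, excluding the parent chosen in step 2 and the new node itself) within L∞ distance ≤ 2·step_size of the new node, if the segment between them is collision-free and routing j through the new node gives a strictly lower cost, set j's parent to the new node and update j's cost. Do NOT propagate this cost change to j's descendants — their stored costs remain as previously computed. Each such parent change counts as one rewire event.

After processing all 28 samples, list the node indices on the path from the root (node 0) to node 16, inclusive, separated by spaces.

1. q=(5,5) nearest=0 d=3 new=(4,4) → blocked by [3,5]×[3,5], reject
2. q=(8,2) nearest=0 d=6 new=(4,2) → blocked by [4,6]×[1,3], reject
3. q=(2,3) nearest=0 d=1 new=(2,3) → add node 1 parent=0 cost=1
4. q=(7,3) nearest=0 d=5 new=(4,3) → blocked by [3,5]×[3,5], reject
5. q=(1,8) nearest=1 d=5 new=(1,5) → add node 2 parent=1 cost=3
6. q=(5,6) nearest=1 d=3 new=(4,5) → blocked by [3,5]×[3,5], reject
7. q=(6,9) nearest=2 d=5 new=(3,7) → add node 3 parent=2 cost=5
8. q=(5,10) nearest=3 d=3 new=(5,9) → add node 4 parent=3 cost=7
9. q=(0,0) nearest=0 d=2 new=(0,0) → add node 5 parent=0 cost=2
10. q=(8,8) nearest=4 d=3 new=(7,8) → blocked by [7,9]×[5,8], reject
11. q=(7,1) nearest=0 d=5 new=(4,1) → blocked by [4,6]×[1,3], reject
12. q=(0,1) nearest=5 d=1 new=(0,1) → add node 6 parent=5 cost=3
13. q=(5,5) nearest=3 d=2 new=(5,5) → blocked by [3,5]×[3,5], reject
14. q=(9,1) nearest=3 d=6 new=(5,5) → blocked by [3,5]×[3,5], reject
15. q=(4,3) nearest=0 d=2 new=(4,3) → blocked by [3,5]×[3,5], reject
16. q=(9,11) nearest=4 d=4 new=(7,11) → add node 7 parent=4 cost=9
17. q=(7,8) nearest=4 d=2 new=(7,8) → blocked by [7,9]×[5,8], reject
18. q=(1,10) nearest=3 d=3 new=(1,9) → add node 8 parent=3 cost=7
19. q=(6,3) nearest=0 d=4 new=(4,3) → blocked by [3,5]×[3,5], reject
20. q=(6,8) nearest=4 d=1 new=(6,8) → add node 9 parent=4 cost=8
21. q=(3,9) nearest=3 d=2 new=(3,9) → add node 10 parent=3 cost=7
22. q=(5,3) nearest=0 d=3 new=(4,3) → blocked by [3,5]×[3,5], reject
23. q=(8,13) nearest=7 d=2 new=(8,13) → add node 11 parent=7 cost=11
24. q=(7,9) nearest=9 d=1 new=(7,9) → add node 12 parent=9 cost=9
25. q=(2,0) nearest=0 d=2 new=(2,0) → add node 13 parent=0 cost=2
26. q=(2,8) nearest=3 d=1 new=(2,8) → add node 14 parent=3 cost=6
27. q=(9,10) nearest=7 d=2 new=(9,10) → add node 15 parent=7 cost=11
28. q=(1,8) nearest=8 d=1 new=(1,8) → add node 16 parent=8 cost=8

Path: 0 1 2 3 8 16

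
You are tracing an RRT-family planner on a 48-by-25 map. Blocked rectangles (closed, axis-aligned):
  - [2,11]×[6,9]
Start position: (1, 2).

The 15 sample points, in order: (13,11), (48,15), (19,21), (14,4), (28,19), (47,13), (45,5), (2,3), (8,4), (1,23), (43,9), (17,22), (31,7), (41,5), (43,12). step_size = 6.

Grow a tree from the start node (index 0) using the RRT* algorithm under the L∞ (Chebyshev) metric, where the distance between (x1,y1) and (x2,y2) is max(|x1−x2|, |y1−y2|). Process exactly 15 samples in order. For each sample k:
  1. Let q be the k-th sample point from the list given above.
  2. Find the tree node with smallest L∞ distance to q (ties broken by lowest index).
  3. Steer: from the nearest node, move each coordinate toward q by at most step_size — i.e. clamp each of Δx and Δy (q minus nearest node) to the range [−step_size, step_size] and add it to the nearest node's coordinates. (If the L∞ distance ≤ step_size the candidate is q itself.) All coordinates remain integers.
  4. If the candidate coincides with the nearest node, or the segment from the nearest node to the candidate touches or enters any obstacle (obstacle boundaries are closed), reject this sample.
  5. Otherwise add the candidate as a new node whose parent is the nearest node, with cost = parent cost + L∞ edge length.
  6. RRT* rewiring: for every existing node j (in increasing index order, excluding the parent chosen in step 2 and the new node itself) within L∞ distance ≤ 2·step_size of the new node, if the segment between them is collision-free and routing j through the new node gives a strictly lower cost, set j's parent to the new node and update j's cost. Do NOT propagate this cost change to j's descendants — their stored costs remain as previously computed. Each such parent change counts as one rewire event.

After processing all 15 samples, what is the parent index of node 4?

1. q=(13,11) nearest=0 d=12 new=(7,8) → blocked by [2,11]×[6,9], reject
2. q=(48,15) nearest=0 d=47 new=(7,8) → blocked by [2,11]×[6,9], reject
3. q=(19,21) nearest=0 d=19 new=(7,8) → blocked by [2,11]×[6,9], reject
4. q=(14,4) nearest=0 d=13 new=(7,4) → add node 1 parent=0 cost=6
5. q=(28,19) nearest=1 d=21 new=(13,10) → blocked by [2,11]×[6,9], reject
6. q=(47,13) nearest=1 d=40 new=(13,10) → blocked by [2,11]×[6,9], reject
7. q=(45,5) nearest=1 d=38 new=(13,5) → add node 2 parent=1 cost=12
8. q=(2,3) nearest=0 d=1 new=(2,3) → add node 3 parent=0 cost=1
9. q=(8,4) nearest=1 d=1 new=(8,4) → add node 4 parent=1 cost=7
10. q=(1,23) nearest=2 d=18 new=(7,11) → blocked by [2,11]×[6,9], reject
11. q=(43,9) nearest=2 d=30 new=(19,9) → add node 5 parent=2 cost=18
12. q=(17,22) nearest=5 d=13 new=(17,15) → add node 6 parent=5 cost=24
13. q=(31,7) nearest=5 d=12 new=(25,7) → add node 7 parent=5 cost=24
14. q=(41,5) nearest=7 d=16 new=(31,5) → add node 8 parent=7 cost=30
15. q=(43,12) nearest=8 d=12 new=(37,11) → add node 9 parent=8 cost=36

Parent of node 4: 1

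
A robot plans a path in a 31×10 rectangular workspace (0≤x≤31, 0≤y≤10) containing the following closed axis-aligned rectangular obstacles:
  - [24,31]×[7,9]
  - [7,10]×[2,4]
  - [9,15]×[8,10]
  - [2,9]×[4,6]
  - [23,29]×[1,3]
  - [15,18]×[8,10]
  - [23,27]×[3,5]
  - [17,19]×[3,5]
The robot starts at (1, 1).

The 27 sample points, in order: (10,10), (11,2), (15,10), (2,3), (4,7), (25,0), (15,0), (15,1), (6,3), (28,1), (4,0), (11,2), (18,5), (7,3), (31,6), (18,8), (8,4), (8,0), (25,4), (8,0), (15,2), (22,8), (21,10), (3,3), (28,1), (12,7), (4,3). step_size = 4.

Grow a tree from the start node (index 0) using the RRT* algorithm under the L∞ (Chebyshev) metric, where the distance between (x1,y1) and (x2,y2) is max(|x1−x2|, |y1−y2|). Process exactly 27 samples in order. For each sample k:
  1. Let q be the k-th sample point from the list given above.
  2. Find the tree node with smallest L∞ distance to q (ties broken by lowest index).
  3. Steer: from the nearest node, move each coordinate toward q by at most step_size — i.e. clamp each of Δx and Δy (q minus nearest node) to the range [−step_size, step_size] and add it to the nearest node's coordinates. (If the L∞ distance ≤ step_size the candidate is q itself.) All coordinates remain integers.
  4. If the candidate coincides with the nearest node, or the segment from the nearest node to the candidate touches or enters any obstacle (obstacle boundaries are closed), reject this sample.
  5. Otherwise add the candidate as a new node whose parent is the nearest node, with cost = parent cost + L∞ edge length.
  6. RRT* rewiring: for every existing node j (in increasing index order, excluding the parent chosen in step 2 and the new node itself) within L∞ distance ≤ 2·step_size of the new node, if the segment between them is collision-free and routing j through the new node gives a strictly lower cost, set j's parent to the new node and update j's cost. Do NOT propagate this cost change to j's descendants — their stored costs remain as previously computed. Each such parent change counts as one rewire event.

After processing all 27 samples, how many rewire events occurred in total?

1. q=(10,10) nearest=0 d=9 new=(5,5) → blocked by [2,9]×[4,6], reject
2. q=(11,2) nearest=0 d=10 new=(5,2) → add node 1 parent=0 cost=4
3. q=(15,10) nearest=1 d=10 new=(9,6) → blocked by [7,10]×[2,4], reject
4. q=(2,3) nearest=0 d=2 new=(2,3) → add node 2 parent=0 cost=2
5. q=(4,7) nearest=2 d=4 new=(4,7) → blocked by [2,9]×[4,6], reject
6. q=(25,0) nearest=1 d=20 new=(9,0) → add node 3 parent=1 cost=8
7. q=(15,0) nearest=3 d=6 new=(13,0) → add node 4 parent=3 cost=12
8. q=(15,1) nearest=4 d=2 new=(15,1) → add node 5 parent=4 cost=14
9. q=(6,3) nearest=1 d=1 new=(6,3) → add node 6 parent=1 cost=5
10. q=(28,1) nearest=5 d=13 new=(19,1) → add node 7 parent=5 cost=18
11. q=(4,0) nearest=1 d=2 new=(4,0) → add node 8 parent=1 cost=6
12. q=(11,2) nearest=3 d=2 new=(11,2) → add node 9 parent=3 cost=10
13. q=(18,5) nearest=5 d=4 new=(18,5) → blocked by [17,19]×[3,5], reject
14. q=(7,3) nearest=6 d=1 new=(7,3) → blocked by [7,10]×[2,4], reject
15. q=(31,6) nearest=7 d=12 new=(23,5) → blocked by [23,27]×[3,5], reject
16. q=(18,8) nearest=5 d=7 new=(18,5) → blocked by [17,19]×[3,5], reject
17. q=(8,4) nearest=6 d=2 new=(8,4) → blocked by [7,10]×[2,4], reject
18. q=(8,0) nearest=3 d=1 new=(8,0) → add node 10 parent=3 cost=9
19. q=(25,4) nearest=7 d=6 new=(23,4) → blocked by [23,27]×[3,5], reject
20. q=(8,0) nearest=10 d=0 → coincident, reject
21. q=(15,2) nearest=5 d=1 new=(15,2) → add node 11 parent=5 cost=15
22. q=(22,8) nearest=5 d=7 new=(19,5) → blocked by [17,19]×[3,5], reject
23. q=(21,10) nearest=11 d=8 new=(19,6) → blocked by [17,19]×[3,5], reject
24. q=(3,3) nearest=2 d=1 new=(3,3) → add node 12 parent=2 cost=3; rewire 10→12 (8<9)
25. q=(28,1) nearest=7 d=9 new=(23,1) → blocked by [23,29]×[1,3], reject
26. q=(12,7) nearest=9 d=5 new=(12,6) → add node 13 parent=9 cost=14
27. q=(4,3) nearest=1 d=1 new=(4,3) → add node 14 parent=1 cost=5

Rewire events: 1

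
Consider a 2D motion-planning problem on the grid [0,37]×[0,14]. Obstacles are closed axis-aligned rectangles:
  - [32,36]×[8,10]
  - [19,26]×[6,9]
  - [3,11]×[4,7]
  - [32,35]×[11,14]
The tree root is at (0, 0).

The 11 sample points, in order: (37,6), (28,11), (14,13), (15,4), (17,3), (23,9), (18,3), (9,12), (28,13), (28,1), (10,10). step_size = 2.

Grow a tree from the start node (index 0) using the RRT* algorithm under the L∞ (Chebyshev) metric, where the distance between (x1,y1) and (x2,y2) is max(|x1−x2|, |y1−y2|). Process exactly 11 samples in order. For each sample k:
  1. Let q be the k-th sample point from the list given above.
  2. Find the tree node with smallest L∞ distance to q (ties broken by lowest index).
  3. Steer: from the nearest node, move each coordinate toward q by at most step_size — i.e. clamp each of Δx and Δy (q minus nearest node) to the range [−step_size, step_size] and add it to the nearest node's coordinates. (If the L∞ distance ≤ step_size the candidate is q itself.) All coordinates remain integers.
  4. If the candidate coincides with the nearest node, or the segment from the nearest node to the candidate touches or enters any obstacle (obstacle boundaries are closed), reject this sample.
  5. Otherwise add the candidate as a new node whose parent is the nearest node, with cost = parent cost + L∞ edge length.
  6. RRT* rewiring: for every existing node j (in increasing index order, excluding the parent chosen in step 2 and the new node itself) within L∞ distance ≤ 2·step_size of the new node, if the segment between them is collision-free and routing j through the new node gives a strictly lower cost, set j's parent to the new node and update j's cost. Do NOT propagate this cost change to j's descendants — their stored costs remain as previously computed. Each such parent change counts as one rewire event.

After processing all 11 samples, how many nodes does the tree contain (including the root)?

Node count: 5

1. q=(37,6) nearest=0 d=37 new=(2,2) → add node 1 parent=0 cost=2
2. q=(28,11) nearest=1 d=26 new=(4,4) → blocked by [3,11]×[4,7], reject
3. q=(14,13) nearest=1 d=12 new=(4,4) → blocked by [3,11]×[4,7], reject
4. q=(15,4) nearest=1 d=13 new=(4,4) → blocked by [3,11]×[4,7], reject
5. q=(17,3) nearest=1 d=15 new=(4,3) → add node 2 parent=1 cost=4
6. q=(23,9) nearest=2 d=19 new=(6,5) → blocked by [3,11]×[4,7], reject
7. q=(18,3) nearest=2 d=14 new=(6,3) → add node 3 parent=2 cost=6
8. q=(9,12) nearest=2 d=9 new=(6,5) → blocked by [3,11]×[4,7], reject
9. q=(28,13) nearest=3 d=22 new=(8,5) → blocked by [3,11]×[4,7], reject
10. q=(28,1) nearest=3 d=22 new=(8,1) → add node 4 parent=3 cost=8
11. q=(10,10) nearest=2 d=7 new=(6,5) → blocked by [3,11]×[4,7], reject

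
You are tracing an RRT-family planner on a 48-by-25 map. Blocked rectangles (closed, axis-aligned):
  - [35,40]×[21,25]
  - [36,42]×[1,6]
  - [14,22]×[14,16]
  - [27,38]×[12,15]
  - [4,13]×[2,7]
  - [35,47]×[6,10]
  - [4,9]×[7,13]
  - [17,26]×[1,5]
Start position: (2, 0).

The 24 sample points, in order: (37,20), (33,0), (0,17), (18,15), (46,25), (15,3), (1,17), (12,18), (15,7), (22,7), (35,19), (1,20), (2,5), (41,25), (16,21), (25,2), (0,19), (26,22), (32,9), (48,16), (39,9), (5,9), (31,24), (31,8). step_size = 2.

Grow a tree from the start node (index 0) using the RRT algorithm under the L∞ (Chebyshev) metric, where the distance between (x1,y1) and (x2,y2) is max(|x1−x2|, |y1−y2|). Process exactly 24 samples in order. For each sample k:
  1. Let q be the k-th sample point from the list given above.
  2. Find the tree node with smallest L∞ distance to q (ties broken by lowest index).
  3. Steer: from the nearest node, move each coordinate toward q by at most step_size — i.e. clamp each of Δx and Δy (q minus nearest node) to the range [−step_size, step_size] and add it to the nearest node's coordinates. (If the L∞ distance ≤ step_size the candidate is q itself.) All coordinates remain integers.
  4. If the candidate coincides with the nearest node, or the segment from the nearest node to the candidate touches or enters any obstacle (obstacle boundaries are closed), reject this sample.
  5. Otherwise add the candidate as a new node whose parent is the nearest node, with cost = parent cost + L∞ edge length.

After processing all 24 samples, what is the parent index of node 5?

1. q=(37,20) nearest=0 d=35 new=(4,2) → blocked by [4,13]×[2,7], reject
2. q=(33,0) nearest=0 d=31 new=(4,0) → add node 1 parent=0 cost=2
3. q=(0,17) nearest=0 d=17 new=(0,2) → add node 2 parent=0 cost=2
4. q=(18,15) nearest=1 d=15 new=(6,2) → blocked by [4,13]×[2,7], reject
5. q=(46,25) nearest=1 d=42 new=(6,2) → blocked by [4,13]×[2,7], reject
6. q=(15,3) nearest=1 d=11 new=(6,2) → blocked by [4,13]×[2,7], reject
7. q=(1,17) nearest=2 d=15 new=(1,4) → add node 3 parent=2 cost=4
8. q=(12,18) nearest=3 d=14 new=(3,6) → add node 4 parent=3 cost=6
9. q=(15,7) nearest=1 d=11 new=(6,2) → blocked by [4,13]×[2,7], reject
10. q=(22,7) nearest=1 d=18 new=(6,2) → blocked by [4,13]×[2,7], reject
11. q=(35,19) nearest=1 d=31 new=(6,2) → blocked by [4,13]×[2,7], reject
12. q=(1,20) nearest=4 d=14 new=(1,8) → add node 5 parent=4 cost=8
13. q=(2,5) nearest=3 d=1 new=(2,5) → add node 6 parent=3 cost=5
14. q=(41,25) nearest=1 d=37 new=(6,2) → blocked by [4,13]×[2,7], reject
15. q=(16,21) nearest=4 d=15 new=(5,8) → blocked by [4,13]×[2,7], reject
16. q=(25,2) nearest=1 d=21 new=(6,2) → blocked by [4,13]×[2,7], reject
17. q=(0,19) nearest=5 d=11 new=(0,10) → add node 7 parent=5 cost=10
18. q=(26,22) nearest=1 d=22 new=(6,2) → blocked by [4,13]×[2,7], reject
19. q=(32,9) nearest=1 d=28 new=(6,2) → blocked by [4,13]×[2,7], reject
20. q=(48,16) nearest=1 d=44 new=(6,2) → blocked by [4,13]×[2,7], reject
21. q=(39,9) nearest=1 d=35 new=(6,2) → blocked by [4,13]×[2,7], reject
22. q=(5,9) nearest=4 d=3 new=(5,8) → blocked by [4,13]×[2,7], reject
23. q=(31,24) nearest=1 d=27 new=(6,2) → blocked by [4,13]×[2,7], reject
24. q=(31,8) nearest=1 d=27 new=(6,2) → blocked by [4,13]×[2,7], reject

Parent of node 5: 4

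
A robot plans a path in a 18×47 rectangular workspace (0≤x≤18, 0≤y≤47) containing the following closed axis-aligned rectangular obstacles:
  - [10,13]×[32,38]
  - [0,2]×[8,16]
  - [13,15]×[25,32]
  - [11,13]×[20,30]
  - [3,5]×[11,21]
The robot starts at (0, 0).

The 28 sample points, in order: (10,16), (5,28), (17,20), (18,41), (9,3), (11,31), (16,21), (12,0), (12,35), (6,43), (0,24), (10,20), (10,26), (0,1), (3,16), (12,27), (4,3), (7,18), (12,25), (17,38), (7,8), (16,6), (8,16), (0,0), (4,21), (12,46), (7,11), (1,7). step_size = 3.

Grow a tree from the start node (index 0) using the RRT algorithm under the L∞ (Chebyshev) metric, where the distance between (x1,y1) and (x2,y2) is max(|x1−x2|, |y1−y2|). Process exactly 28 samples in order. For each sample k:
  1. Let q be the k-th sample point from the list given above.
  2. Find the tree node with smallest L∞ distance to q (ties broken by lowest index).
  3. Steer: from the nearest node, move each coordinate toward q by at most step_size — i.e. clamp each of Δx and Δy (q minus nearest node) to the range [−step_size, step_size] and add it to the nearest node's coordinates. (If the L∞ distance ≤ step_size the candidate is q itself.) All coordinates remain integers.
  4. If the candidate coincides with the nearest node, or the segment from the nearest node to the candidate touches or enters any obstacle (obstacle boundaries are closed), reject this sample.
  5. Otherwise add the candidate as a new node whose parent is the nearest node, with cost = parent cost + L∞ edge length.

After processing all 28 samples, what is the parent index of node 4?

Parent of node 4: 3

1. q=(10,16) nearest=0 d=16 new=(3,3) → add node 1 parent=0 cost=3
2. q=(5,28) nearest=1 d=25 new=(5,6) → add node 2 parent=1 cost=6
3. q=(17,20) nearest=2 d=14 new=(8,9) → add node 3 parent=2 cost=9
4. q=(18,41) nearest=3 d=32 new=(11,12) → add node 4 parent=3 cost=12
5. q=(9,3) nearest=2 d=4 new=(8,3) → add node 5 parent=2 cost=9
6. q=(11,31) nearest=4 d=19 new=(11,15) → add node 6 parent=4 cost=15
7. q=(16,21) nearest=6 d=6 new=(14,18) → add node 7 parent=6 cost=18
8. q=(12,0) nearest=5 d=4 new=(11,0) → add node 8 parent=5 cost=12
9. q=(12,35) nearest=7 d=17 new=(12,21) → blocked by [11,13]×[20,30], reject
10. q=(6,43) nearest=7 d=25 new=(11,21) → blocked by [11,13]×[20,30], reject
11. q=(0,24) nearest=6 d=11 new=(8,18) → add node 9 parent=6 cost=18
12. q=(10,20) nearest=9 d=2 new=(10,20) → add node 10 parent=9 cost=20
13. q=(10,26) nearest=10 d=6 new=(10,23) → add node 11 parent=10 cost=23
14. q=(0,1) nearest=0 d=1 new=(0,1) → add node 12 parent=0 cost=1
15. q=(3,16) nearest=9 d=5 new=(5,16) → blocked by [3,5]×[11,21], reject
16. q=(12,27) nearest=11 d=4 new=(12,26) → blocked by [11,13]×[20,30], reject
17. q=(4,3) nearest=1 d=1 new=(4,3) → add node 13 parent=1 cost=4
18. q=(7,18) nearest=9 d=1 new=(7,18) → add node 14 parent=9 cost=19
19. q=(12,25) nearest=11 d=2 new=(12,25) → blocked by [11,13]×[20,30], reject
20. q=(17,38) nearest=11 d=15 new=(13,26) → blocked by [13,15]×[25,32], reject
21. q=(7,8) nearest=3 d=1 new=(7,8) → add node 15 parent=3 cost=10
22. q=(16,6) nearest=4 d=6 new=(14,9) → add node 16 parent=4 cost=15
23. q=(8,16) nearest=9 d=2 new=(8,16) → add node 17 parent=9 cost=20
24. q=(0,0) nearest=0 d=0 → coincident, reject
25. q=(4,21) nearest=14 d=3 new=(4,21) → blocked by [3,5]×[11,21], reject
26. q=(12,46) nearest=11 d=23 new=(12,26) → blocked by [11,13]×[20,30], reject
27. q=(7,11) nearest=3 d=2 new=(7,11) → add node 18 parent=3 cost=11
28. q=(1,7) nearest=1 d=4 new=(1,6) → add node 19 parent=1 cost=6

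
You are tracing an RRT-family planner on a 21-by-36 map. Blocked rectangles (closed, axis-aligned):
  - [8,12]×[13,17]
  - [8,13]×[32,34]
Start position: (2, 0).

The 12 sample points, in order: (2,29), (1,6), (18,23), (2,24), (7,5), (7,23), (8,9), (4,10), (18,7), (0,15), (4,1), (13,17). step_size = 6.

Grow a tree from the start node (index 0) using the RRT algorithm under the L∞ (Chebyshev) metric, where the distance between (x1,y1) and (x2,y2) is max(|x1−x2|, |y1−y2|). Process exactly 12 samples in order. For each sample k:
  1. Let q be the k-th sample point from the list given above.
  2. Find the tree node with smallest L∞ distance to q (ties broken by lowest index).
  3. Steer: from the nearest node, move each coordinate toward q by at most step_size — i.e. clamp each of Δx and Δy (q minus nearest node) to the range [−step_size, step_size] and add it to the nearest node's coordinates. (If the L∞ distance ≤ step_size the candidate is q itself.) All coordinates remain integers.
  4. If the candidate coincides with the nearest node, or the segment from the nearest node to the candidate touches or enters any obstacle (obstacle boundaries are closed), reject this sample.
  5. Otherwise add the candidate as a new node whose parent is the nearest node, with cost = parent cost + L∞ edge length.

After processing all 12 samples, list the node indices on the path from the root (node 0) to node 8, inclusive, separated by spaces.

Path: 0 1 8

1. q=(2,29) nearest=0 d=29 new=(2,6) → add node 1 parent=0 cost=6
2. q=(1,6) nearest=1 d=1 new=(1,6) → add node 2 parent=1 cost=7
3. q=(18,23) nearest=1 d=17 new=(8,12) → add node 3 parent=1 cost=12
4. q=(2,24) nearest=3 d=12 new=(2,18) → add node 4 parent=3 cost=18
5. q=(7,5) nearest=0 d=5 new=(7,5) → add node 5 parent=0 cost=5
6. q=(7,23) nearest=4 d=5 new=(7,23) → add node 6 parent=4 cost=23
7. q=(8,9) nearest=3 d=3 new=(8,9) → add node 7 parent=3 cost=15
8. q=(4,10) nearest=1 d=4 new=(4,10) → add node 8 parent=1 cost=10
9. q=(18,7) nearest=3 d=10 new=(14,7) → add node 9 parent=3 cost=18
10. q=(0,15) nearest=4 d=3 new=(0,15) → add node 10 parent=4 cost=21
11. q=(4,1) nearest=0 d=2 new=(4,1) → add node 11 parent=0 cost=2
12. q=(13,17) nearest=3 d=5 new=(13,17) → blocked by [8,12]×[13,17], reject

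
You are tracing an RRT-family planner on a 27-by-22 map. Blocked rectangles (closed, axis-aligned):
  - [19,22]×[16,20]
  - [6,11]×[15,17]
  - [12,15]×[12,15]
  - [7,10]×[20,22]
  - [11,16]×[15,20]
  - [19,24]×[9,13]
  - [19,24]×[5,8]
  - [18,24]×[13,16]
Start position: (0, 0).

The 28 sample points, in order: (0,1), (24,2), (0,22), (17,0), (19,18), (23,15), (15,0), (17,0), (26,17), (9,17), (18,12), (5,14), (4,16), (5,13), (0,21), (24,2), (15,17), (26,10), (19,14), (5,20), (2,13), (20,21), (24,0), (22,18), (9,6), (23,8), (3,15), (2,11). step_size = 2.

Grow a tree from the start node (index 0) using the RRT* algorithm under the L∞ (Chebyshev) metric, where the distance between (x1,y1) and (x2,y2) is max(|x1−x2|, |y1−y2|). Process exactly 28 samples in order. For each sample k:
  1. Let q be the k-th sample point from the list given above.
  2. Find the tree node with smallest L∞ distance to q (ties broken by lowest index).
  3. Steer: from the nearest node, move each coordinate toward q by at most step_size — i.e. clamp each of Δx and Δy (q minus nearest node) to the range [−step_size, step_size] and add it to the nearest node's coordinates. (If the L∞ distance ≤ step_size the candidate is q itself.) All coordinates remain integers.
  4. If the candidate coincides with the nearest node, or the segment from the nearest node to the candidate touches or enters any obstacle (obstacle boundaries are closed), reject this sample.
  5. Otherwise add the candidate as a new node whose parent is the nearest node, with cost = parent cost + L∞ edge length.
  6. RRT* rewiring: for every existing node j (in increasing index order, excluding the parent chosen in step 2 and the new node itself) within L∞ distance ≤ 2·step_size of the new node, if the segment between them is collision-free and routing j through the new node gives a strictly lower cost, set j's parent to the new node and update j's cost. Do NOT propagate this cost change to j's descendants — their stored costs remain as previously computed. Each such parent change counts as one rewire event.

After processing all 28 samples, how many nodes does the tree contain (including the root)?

1. q=(0,1) nearest=0 d=1 new=(0,1) → add node 1 parent=0 cost=1
2. q=(24,2) nearest=0 d=24 new=(2,2) → add node 2 parent=0 cost=2
3. q=(0,22) nearest=2 d=20 new=(0,4) → add node 3 parent=2 cost=4
4. q=(17,0) nearest=2 d=15 new=(4,0) → add node 4 parent=2 cost=4
5. q=(19,18) nearest=2 d=17 new=(4,4) → add node 5 parent=2 cost=4
6. q=(23,15) nearest=4 d=19 new=(6,2) → add node 6 parent=4 cost=6
7. q=(15,0) nearest=6 d=9 new=(8,0) → add node 7 parent=6 cost=8
8. q=(17,0) nearest=7 d=9 new=(10,0) → add node 8 parent=7 cost=10
9. q=(26,17) nearest=8 d=17 new=(12,2) → add node 9 parent=8 cost=12
10. q=(9,17) nearest=3 d=13 new=(2,6) → add node 10 parent=3 cost=6
11. q=(18,12) nearest=9 d=10 new=(14,4) → add node 11 parent=9 cost=14
12. q=(5,14) nearest=10 d=8 new=(4,8) → add node 12 parent=10 cost=8
13. q=(4,16) nearest=12 d=8 new=(4,10) → add node 13 parent=12 cost=10
14. q=(5,13) nearest=13 d=3 new=(5,12) → add node 14 parent=13 cost=12
15. q=(0,21) nearest=14 d=9 new=(3,14) → add node 15 parent=14 cost=14
16. q=(24,2) nearest=11 d=10 new=(16,2) → add node 16 parent=11 cost=16
17. q=(15,17) nearest=14 d=10 new=(7,14) → add node 17 parent=14 cost=14
18. q=(26,10) nearest=16 d=10 new=(18,4) → add node 18 parent=16 cost=18
19. q=(19,14) nearest=11 d=10 new=(16,6) → add node 19 parent=11 cost=16
20. q=(5,20) nearest=15 d=6 new=(5,16) → add node 20 parent=15 cost=16
21. q=(2,13) nearest=15 d=1 new=(2,13) → add node 21 parent=15 cost=15
22. q=(20,21) nearest=17 d=13 new=(9,16) → blocked by [6,11]×[15,17], reject
23. q=(24,0) nearest=18 d=6 new=(20,2) → add node 22 parent=18 cost=20
24. q=(22,18) nearest=19 d=12 new=(18,8) → add node 23 parent=19 cost=18
25. q=(9,6) nearest=6 d=4 new=(8,4) → add node 24 parent=6 cost=8
26. q=(23,8) nearest=18 d=5 new=(20,6) → blocked by [19,24]×[5,8], reject
27. q=(3,15) nearest=15 d=1 new=(3,15) → add node 25 parent=15 cost=15
28. q=(2,11) nearest=13 d=2 new=(2,11) → add node 26 parent=13 cost=12; rewire 21→26 (14<15)

Node count: 27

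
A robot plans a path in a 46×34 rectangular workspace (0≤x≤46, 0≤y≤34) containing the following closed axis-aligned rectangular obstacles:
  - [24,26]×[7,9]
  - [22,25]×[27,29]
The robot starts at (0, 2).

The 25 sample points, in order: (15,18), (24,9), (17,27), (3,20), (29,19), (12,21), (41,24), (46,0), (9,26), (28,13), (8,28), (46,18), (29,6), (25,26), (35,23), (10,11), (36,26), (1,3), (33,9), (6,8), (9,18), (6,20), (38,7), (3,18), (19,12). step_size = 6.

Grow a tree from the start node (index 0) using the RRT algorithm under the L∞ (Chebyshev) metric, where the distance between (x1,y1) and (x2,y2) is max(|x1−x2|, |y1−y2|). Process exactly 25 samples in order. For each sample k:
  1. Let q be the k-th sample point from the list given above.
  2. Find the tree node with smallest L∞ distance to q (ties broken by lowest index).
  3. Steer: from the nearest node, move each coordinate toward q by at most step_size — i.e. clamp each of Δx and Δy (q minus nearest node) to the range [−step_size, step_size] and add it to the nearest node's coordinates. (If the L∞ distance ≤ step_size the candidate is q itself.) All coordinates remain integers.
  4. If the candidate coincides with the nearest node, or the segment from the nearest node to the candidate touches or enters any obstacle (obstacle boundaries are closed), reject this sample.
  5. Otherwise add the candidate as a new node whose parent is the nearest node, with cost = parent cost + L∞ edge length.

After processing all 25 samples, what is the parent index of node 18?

1. q=(15,18) nearest=0 d=16 new=(6,8) → add node 1 parent=0 cost=6
2. q=(24,9) nearest=1 d=18 new=(12,9) → add node 2 parent=1 cost=12
3. q=(17,27) nearest=2 d=18 new=(17,15) → add node 3 parent=2 cost=18
4. q=(3,20) nearest=2 d=11 new=(6,15) → add node 4 parent=2 cost=18
5. q=(29,19) nearest=3 d=12 new=(23,19) → add node 5 parent=3 cost=24
6. q=(12,21) nearest=3 d=6 new=(12,21) → add node 6 parent=3 cost=24
7. q=(41,24) nearest=5 d=18 new=(29,24) → add node 7 parent=5 cost=30
8. q=(46,0) nearest=5 d=23 new=(29,13) → add node 8 parent=5 cost=30
9. q=(9,26) nearest=6 d=5 new=(9,26) → add node 9 parent=6 cost=29
10. q=(28,13) nearest=8 d=1 new=(28,13) → add node 10 parent=8 cost=31
11. q=(8,28) nearest=9 d=2 new=(8,28) → add node 11 parent=9 cost=31
12. q=(46,18) nearest=7 d=17 new=(35,18) → add node 12 parent=7 cost=36
13. q=(29,6) nearest=8 d=7 new=(29,7) → add node 13 parent=8 cost=36
14. q=(25,26) nearest=7 d=4 new=(25,26) → add node 14 parent=7 cost=34
15. q=(35,23) nearest=12 d=5 new=(35,23) → add node 15 parent=12 cost=41
16. q=(10,11) nearest=2 d=2 new=(10,11) → add node 16 parent=2 cost=14
17. q=(36,26) nearest=15 d=3 new=(36,26) → add node 17 parent=15 cost=44
18. q=(1,3) nearest=0 d=1 new=(1,3) → add node 18 parent=0 cost=1
19. q=(33,9) nearest=8 d=4 new=(33,9) → add node 19 parent=8 cost=34
20. q=(6,8) nearest=1 d=0 → coincident, reject
21. q=(9,18) nearest=4 d=3 new=(9,18) → add node 20 parent=4 cost=21
22. q=(6,20) nearest=20 d=3 new=(6,20) → add node 21 parent=20 cost=24
23. q=(38,7) nearest=19 d=5 new=(38,7) → add node 22 parent=19 cost=39
24. q=(3,18) nearest=4 d=3 new=(3,18) → add node 23 parent=4 cost=21
25. q=(19,12) nearest=3 d=3 new=(19,12) → add node 24 parent=3 cost=21

Parent of node 18: 0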